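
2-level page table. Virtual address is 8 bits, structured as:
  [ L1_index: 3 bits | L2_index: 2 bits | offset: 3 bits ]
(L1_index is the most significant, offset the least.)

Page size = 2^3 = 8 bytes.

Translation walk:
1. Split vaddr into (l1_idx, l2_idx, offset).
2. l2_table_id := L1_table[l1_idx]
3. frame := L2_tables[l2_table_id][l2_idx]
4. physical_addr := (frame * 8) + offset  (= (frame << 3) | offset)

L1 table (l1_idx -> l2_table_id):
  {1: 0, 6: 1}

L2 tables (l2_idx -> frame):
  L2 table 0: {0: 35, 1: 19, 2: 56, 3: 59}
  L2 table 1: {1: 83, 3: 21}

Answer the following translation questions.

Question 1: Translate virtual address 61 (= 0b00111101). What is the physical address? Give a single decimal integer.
Answer: 477

Derivation:
vaddr = 61 = 0b00111101
Split: l1_idx=1, l2_idx=3, offset=5
L1[1] = 0
L2[0][3] = 59
paddr = 59 * 8 + 5 = 477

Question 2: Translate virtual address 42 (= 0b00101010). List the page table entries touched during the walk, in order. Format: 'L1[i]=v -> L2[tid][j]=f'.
vaddr = 42 = 0b00101010
Split: l1_idx=1, l2_idx=1, offset=2

Answer: L1[1]=0 -> L2[0][1]=19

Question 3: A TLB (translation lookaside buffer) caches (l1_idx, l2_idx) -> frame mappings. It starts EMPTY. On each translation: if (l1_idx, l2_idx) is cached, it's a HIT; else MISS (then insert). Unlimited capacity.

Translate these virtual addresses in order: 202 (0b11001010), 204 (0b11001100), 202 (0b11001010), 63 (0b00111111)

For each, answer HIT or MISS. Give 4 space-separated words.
Answer: MISS HIT HIT MISS

Derivation:
vaddr=202: (6,1) not in TLB -> MISS, insert
vaddr=204: (6,1) in TLB -> HIT
vaddr=202: (6,1) in TLB -> HIT
vaddr=63: (1,3) not in TLB -> MISS, insert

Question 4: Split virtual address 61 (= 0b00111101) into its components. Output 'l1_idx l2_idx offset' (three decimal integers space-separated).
vaddr = 61 = 0b00111101
  top 3 bits -> l1_idx = 1
  next 2 bits -> l2_idx = 3
  bottom 3 bits -> offset = 5

Answer: 1 3 5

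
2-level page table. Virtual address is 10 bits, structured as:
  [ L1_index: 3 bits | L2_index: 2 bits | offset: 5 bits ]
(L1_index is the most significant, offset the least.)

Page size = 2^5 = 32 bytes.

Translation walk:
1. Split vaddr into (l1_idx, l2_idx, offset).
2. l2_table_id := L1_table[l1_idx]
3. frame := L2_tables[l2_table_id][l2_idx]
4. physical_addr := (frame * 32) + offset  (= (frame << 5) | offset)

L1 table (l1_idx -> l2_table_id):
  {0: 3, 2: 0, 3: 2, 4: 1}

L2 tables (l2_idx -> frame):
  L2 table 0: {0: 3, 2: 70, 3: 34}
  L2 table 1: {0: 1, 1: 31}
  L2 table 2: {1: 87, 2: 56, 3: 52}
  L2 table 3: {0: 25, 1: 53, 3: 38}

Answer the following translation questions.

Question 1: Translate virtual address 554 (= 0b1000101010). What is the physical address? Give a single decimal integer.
Answer: 1002

Derivation:
vaddr = 554 = 0b1000101010
Split: l1_idx=4, l2_idx=1, offset=10
L1[4] = 1
L2[1][1] = 31
paddr = 31 * 32 + 10 = 1002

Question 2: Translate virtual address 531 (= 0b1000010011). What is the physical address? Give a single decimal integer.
vaddr = 531 = 0b1000010011
Split: l1_idx=4, l2_idx=0, offset=19
L1[4] = 1
L2[1][0] = 1
paddr = 1 * 32 + 19 = 51

Answer: 51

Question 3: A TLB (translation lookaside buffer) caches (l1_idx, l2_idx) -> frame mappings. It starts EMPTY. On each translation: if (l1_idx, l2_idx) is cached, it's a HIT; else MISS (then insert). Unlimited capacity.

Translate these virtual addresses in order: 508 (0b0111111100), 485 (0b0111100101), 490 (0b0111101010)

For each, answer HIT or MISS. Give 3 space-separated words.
vaddr=508: (3,3) not in TLB -> MISS, insert
vaddr=485: (3,3) in TLB -> HIT
vaddr=490: (3,3) in TLB -> HIT

Answer: MISS HIT HIT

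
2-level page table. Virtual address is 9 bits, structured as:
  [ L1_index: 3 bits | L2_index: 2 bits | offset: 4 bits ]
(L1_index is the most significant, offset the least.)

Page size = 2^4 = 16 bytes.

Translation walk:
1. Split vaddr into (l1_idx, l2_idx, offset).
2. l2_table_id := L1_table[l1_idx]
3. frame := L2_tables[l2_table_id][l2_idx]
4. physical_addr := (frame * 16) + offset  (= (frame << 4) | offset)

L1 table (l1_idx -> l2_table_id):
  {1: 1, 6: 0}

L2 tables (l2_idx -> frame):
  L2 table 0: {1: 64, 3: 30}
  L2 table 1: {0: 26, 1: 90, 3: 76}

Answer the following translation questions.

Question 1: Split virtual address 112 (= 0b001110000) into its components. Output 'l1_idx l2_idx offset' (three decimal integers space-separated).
Answer: 1 3 0

Derivation:
vaddr = 112 = 0b001110000
  top 3 bits -> l1_idx = 1
  next 2 bits -> l2_idx = 3
  bottom 4 bits -> offset = 0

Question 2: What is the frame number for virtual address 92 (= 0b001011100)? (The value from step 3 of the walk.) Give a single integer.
vaddr = 92: l1_idx=1, l2_idx=1
L1[1] = 1; L2[1][1] = 90

Answer: 90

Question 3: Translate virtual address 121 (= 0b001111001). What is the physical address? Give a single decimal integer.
vaddr = 121 = 0b001111001
Split: l1_idx=1, l2_idx=3, offset=9
L1[1] = 1
L2[1][3] = 76
paddr = 76 * 16 + 9 = 1225

Answer: 1225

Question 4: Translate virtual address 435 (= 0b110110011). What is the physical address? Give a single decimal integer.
Answer: 483

Derivation:
vaddr = 435 = 0b110110011
Split: l1_idx=6, l2_idx=3, offset=3
L1[6] = 0
L2[0][3] = 30
paddr = 30 * 16 + 3 = 483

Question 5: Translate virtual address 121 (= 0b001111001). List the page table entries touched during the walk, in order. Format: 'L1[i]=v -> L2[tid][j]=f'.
vaddr = 121 = 0b001111001
Split: l1_idx=1, l2_idx=3, offset=9

Answer: L1[1]=1 -> L2[1][3]=76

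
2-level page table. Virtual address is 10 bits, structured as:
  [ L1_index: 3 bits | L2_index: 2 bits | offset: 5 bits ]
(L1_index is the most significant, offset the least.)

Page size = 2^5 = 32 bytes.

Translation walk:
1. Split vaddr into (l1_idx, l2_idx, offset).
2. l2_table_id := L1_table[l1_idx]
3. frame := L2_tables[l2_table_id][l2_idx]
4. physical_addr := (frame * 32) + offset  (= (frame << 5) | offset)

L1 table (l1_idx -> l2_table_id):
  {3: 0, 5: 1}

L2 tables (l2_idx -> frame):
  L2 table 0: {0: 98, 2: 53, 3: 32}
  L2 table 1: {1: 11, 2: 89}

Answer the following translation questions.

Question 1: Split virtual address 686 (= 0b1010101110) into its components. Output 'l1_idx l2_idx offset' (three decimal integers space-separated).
vaddr = 686 = 0b1010101110
  top 3 bits -> l1_idx = 5
  next 2 bits -> l2_idx = 1
  bottom 5 bits -> offset = 14

Answer: 5 1 14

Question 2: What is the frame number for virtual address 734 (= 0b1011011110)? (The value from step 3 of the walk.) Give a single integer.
Answer: 89

Derivation:
vaddr = 734: l1_idx=5, l2_idx=2
L1[5] = 1; L2[1][2] = 89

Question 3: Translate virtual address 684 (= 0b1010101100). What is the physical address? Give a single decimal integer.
vaddr = 684 = 0b1010101100
Split: l1_idx=5, l2_idx=1, offset=12
L1[5] = 1
L2[1][1] = 11
paddr = 11 * 32 + 12 = 364

Answer: 364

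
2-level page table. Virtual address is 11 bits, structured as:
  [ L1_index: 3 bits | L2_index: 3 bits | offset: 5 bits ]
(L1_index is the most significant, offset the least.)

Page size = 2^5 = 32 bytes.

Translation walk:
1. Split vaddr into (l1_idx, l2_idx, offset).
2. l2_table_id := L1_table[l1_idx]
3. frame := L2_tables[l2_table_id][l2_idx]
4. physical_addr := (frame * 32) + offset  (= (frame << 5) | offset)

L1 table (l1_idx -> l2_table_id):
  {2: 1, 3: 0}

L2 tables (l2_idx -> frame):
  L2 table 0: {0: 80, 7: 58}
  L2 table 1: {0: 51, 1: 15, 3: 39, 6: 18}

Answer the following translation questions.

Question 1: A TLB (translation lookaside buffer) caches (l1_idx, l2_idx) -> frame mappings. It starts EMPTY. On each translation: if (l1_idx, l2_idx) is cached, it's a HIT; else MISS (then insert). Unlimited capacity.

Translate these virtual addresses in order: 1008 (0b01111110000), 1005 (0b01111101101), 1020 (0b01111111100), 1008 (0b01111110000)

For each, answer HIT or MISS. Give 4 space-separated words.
vaddr=1008: (3,7) not in TLB -> MISS, insert
vaddr=1005: (3,7) in TLB -> HIT
vaddr=1020: (3,7) in TLB -> HIT
vaddr=1008: (3,7) in TLB -> HIT

Answer: MISS HIT HIT HIT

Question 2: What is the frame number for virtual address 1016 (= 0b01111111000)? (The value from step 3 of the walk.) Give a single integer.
Answer: 58

Derivation:
vaddr = 1016: l1_idx=3, l2_idx=7
L1[3] = 0; L2[0][7] = 58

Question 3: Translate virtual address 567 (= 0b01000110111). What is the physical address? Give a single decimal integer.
vaddr = 567 = 0b01000110111
Split: l1_idx=2, l2_idx=1, offset=23
L1[2] = 1
L2[1][1] = 15
paddr = 15 * 32 + 23 = 503

Answer: 503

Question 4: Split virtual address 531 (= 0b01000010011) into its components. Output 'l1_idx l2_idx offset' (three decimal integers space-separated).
Answer: 2 0 19

Derivation:
vaddr = 531 = 0b01000010011
  top 3 bits -> l1_idx = 2
  next 3 bits -> l2_idx = 0
  bottom 5 bits -> offset = 19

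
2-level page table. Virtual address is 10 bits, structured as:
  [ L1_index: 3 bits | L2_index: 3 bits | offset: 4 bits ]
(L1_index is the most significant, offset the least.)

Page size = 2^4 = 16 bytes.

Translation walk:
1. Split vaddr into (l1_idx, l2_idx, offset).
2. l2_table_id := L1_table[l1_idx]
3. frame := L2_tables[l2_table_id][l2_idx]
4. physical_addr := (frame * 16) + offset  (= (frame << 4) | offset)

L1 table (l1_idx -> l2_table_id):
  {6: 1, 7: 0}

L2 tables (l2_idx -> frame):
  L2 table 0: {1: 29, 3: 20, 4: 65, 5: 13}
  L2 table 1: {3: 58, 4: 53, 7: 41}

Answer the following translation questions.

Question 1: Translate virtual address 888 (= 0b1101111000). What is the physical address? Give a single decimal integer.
vaddr = 888 = 0b1101111000
Split: l1_idx=6, l2_idx=7, offset=8
L1[6] = 1
L2[1][7] = 41
paddr = 41 * 16 + 8 = 664

Answer: 664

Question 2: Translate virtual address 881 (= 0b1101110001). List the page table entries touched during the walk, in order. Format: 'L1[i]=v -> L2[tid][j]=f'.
Answer: L1[6]=1 -> L2[1][7]=41

Derivation:
vaddr = 881 = 0b1101110001
Split: l1_idx=6, l2_idx=7, offset=1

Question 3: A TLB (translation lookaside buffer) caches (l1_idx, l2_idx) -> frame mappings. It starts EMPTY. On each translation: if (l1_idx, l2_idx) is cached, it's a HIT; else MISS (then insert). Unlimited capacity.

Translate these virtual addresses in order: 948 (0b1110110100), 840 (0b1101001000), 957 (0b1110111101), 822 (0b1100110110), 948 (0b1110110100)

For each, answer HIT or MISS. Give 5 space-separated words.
vaddr=948: (7,3) not in TLB -> MISS, insert
vaddr=840: (6,4) not in TLB -> MISS, insert
vaddr=957: (7,3) in TLB -> HIT
vaddr=822: (6,3) not in TLB -> MISS, insert
vaddr=948: (7,3) in TLB -> HIT

Answer: MISS MISS HIT MISS HIT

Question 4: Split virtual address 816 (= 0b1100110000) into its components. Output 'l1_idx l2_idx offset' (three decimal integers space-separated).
vaddr = 816 = 0b1100110000
  top 3 bits -> l1_idx = 6
  next 3 bits -> l2_idx = 3
  bottom 4 bits -> offset = 0

Answer: 6 3 0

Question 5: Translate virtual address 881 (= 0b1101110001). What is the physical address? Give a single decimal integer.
Answer: 657

Derivation:
vaddr = 881 = 0b1101110001
Split: l1_idx=6, l2_idx=7, offset=1
L1[6] = 1
L2[1][7] = 41
paddr = 41 * 16 + 1 = 657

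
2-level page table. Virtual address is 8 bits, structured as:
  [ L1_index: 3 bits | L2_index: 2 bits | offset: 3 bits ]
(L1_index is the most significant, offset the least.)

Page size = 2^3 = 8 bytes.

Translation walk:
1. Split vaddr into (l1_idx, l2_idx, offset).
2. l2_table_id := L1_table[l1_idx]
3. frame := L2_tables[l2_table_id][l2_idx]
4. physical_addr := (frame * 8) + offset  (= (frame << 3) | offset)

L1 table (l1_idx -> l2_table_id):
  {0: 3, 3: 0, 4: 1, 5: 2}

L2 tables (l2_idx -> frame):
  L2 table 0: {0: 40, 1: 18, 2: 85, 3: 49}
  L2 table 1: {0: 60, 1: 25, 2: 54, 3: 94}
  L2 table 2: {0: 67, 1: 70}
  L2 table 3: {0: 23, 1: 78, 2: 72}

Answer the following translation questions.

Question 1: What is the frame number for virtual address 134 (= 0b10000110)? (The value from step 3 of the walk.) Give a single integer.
vaddr = 134: l1_idx=4, l2_idx=0
L1[4] = 1; L2[1][0] = 60

Answer: 60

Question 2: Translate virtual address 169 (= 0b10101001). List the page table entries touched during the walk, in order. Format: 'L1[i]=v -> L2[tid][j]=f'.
Answer: L1[5]=2 -> L2[2][1]=70

Derivation:
vaddr = 169 = 0b10101001
Split: l1_idx=5, l2_idx=1, offset=1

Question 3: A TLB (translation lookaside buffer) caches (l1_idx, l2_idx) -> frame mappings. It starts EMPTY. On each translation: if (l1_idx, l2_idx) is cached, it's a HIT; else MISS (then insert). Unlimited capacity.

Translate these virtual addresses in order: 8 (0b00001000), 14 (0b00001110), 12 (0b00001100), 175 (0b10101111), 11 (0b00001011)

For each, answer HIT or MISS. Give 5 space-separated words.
Answer: MISS HIT HIT MISS HIT

Derivation:
vaddr=8: (0,1) not in TLB -> MISS, insert
vaddr=14: (0,1) in TLB -> HIT
vaddr=12: (0,1) in TLB -> HIT
vaddr=175: (5,1) not in TLB -> MISS, insert
vaddr=11: (0,1) in TLB -> HIT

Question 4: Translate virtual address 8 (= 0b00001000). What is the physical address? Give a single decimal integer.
Answer: 624

Derivation:
vaddr = 8 = 0b00001000
Split: l1_idx=0, l2_idx=1, offset=0
L1[0] = 3
L2[3][1] = 78
paddr = 78 * 8 + 0 = 624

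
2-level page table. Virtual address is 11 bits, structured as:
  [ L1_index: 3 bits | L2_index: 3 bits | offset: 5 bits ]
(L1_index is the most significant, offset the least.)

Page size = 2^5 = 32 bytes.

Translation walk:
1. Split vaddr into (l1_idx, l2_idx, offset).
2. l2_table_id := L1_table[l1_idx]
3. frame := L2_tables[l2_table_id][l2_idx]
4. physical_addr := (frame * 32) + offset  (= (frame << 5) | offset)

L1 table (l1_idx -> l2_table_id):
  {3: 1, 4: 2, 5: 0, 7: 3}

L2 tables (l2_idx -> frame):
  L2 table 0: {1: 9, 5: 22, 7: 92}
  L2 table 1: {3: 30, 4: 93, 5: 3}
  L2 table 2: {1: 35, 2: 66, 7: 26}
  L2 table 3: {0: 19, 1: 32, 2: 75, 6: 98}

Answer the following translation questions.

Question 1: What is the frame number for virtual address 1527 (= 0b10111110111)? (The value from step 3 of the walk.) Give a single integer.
Answer: 92

Derivation:
vaddr = 1527: l1_idx=5, l2_idx=7
L1[5] = 0; L2[0][7] = 92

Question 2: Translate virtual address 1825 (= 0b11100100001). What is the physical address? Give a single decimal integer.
vaddr = 1825 = 0b11100100001
Split: l1_idx=7, l2_idx=1, offset=1
L1[7] = 3
L2[3][1] = 32
paddr = 32 * 32 + 1 = 1025

Answer: 1025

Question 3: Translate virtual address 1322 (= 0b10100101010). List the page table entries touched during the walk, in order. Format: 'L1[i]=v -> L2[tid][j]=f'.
Answer: L1[5]=0 -> L2[0][1]=9

Derivation:
vaddr = 1322 = 0b10100101010
Split: l1_idx=5, l2_idx=1, offset=10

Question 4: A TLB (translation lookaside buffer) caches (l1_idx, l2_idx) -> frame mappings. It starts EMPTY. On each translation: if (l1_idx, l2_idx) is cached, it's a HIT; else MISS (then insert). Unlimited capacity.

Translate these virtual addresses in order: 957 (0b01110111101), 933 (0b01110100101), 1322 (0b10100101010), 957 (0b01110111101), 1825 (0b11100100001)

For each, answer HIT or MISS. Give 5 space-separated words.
Answer: MISS HIT MISS HIT MISS

Derivation:
vaddr=957: (3,5) not in TLB -> MISS, insert
vaddr=933: (3,5) in TLB -> HIT
vaddr=1322: (5,1) not in TLB -> MISS, insert
vaddr=957: (3,5) in TLB -> HIT
vaddr=1825: (7,1) not in TLB -> MISS, insert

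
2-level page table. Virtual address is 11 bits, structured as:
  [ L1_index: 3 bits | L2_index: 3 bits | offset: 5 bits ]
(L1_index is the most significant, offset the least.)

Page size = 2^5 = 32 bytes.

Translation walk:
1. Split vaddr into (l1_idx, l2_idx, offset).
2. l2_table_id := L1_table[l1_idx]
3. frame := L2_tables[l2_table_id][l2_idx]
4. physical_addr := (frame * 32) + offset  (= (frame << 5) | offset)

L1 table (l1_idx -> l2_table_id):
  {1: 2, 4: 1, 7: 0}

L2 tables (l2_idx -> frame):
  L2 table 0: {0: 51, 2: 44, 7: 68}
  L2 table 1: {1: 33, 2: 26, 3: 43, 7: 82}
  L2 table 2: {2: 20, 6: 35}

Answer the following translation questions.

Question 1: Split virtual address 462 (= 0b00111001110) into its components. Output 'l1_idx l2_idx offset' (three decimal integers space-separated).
Answer: 1 6 14

Derivation:
vaddr = 462 = 0b00111001110
  top 3 bits -> l1_idx = 1
  next 3 bits -> l2_idx = 6
  bottom 5 bits -> offset = 14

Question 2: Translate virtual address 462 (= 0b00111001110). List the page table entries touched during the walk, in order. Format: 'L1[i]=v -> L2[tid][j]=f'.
vaddr = 462 = 0b00111001110
Split: l1_idx=1, l2_idx=6, offset=14

Answer: L1[1]=2 -> L2[2][6]=35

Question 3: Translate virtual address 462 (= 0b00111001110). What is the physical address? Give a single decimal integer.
vaddr = 462 = 0b00111001110
Split: l1_idx=1, l2_idx=6, offset=14
L1[1] = 2
L2[2][6] = 35
paddr = 35 * 32 + 14 = 1134

Answer: 1134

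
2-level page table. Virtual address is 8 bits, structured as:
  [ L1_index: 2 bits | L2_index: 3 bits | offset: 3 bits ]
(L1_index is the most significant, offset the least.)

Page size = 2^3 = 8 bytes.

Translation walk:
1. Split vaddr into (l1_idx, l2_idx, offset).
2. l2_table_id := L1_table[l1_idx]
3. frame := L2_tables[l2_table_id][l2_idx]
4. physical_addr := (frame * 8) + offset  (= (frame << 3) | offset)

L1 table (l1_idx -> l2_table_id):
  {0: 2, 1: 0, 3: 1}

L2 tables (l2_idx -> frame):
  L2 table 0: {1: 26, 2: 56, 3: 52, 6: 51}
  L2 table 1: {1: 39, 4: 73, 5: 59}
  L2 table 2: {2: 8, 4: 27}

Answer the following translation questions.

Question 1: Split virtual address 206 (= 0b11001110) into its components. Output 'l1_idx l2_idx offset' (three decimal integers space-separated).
Answer: 3 1 6

Derivation:
vaddr = 206 = 0b11001110
  top 2 bits -> l1_idx = 3
  next 3 bits -> l2_idx = 1
  bottom 3 bits -> offset = 6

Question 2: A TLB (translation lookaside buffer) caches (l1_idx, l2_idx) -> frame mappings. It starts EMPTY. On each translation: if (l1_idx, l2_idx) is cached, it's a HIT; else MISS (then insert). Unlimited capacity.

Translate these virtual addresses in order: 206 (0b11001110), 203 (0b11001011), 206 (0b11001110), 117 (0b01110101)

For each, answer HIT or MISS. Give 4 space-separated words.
vaddr=206: (3,1) not in TLB -> MISS, insert
vaddr=203: (3,1) in TLB -> HIT
vaddr=206: (3,1) in TLB -> HIT
vaddr=117: (1,6) not in TLB -> MISS, insert

Answer: MISS HIT HIT MISS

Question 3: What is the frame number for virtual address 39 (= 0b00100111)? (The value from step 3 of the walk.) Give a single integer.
vaddr = 39: l1_idx=0, l2_idx=4
L1[0] = 2; L2[2][4] = 27

Answer: 27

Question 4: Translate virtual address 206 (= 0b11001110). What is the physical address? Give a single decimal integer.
vaddr = 206 = 0b11001110
Split: l1_idx=3, l2_idx=1, offset=6
L1[3] = 1
L2[1][1] = 39
paddr = 39 * 8 + 6 = 318

Answer: 318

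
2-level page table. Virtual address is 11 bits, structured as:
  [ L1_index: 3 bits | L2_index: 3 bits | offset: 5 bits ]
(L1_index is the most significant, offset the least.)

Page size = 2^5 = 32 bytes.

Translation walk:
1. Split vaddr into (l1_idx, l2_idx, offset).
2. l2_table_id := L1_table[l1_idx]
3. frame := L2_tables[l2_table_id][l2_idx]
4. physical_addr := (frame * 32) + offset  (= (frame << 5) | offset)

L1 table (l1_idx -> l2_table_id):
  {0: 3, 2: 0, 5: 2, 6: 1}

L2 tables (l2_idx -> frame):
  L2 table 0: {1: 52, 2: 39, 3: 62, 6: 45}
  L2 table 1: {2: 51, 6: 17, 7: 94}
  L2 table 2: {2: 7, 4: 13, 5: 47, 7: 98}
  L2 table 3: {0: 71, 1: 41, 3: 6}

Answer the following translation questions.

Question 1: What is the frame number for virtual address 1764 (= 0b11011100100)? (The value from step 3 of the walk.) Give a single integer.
vaddr = 1764: l1_idx=6, l2_idx=7
L1[6] = 1; L2[1][7] = 94

Answer: 94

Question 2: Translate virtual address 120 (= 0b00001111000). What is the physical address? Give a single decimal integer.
vaddr = 120 = 0b00001111000
Split: l1_idx=0, l2_idx=3, offset=24
L1[0] = 3
L2[3][3] = 6
paddr = 6 * 32 + 24 = 216

Answer: 216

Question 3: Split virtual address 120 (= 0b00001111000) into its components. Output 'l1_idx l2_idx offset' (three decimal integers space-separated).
Answer: 0 3 24

Derivation:
vaddr = 120 = 0b00001111000
  top 3 bits -> l1_idx = 0
  next 3 bits -> l2_idx = 3
  bottom 5 bits -> offset = 24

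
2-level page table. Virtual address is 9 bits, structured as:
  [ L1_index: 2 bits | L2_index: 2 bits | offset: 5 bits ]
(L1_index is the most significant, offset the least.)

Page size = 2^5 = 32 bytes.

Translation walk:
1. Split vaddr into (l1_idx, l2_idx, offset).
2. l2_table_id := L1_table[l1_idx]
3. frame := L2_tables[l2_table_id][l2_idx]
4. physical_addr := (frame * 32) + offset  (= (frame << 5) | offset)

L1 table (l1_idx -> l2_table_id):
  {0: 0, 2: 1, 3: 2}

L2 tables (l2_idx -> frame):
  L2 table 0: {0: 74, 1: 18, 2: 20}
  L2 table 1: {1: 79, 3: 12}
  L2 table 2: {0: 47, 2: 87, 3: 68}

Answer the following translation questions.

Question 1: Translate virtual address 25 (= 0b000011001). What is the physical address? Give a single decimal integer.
Answer: 2393

Derivation:
vaddr = 25 = 0b000011001
Split: l1_idx=0, l2_idx=0, offset=25
L1[0] = 0
L2[0][0] = 74
paddr = 74 * 32 + 25 = 2393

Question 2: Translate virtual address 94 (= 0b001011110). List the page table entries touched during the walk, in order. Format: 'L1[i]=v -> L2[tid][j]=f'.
Answer: L1[0]=0 -> L2[0][2]=20

Derivation:
vaddr = 94 = 0b001011110
Split: l1_idx=0, l2_idx=2, offset=30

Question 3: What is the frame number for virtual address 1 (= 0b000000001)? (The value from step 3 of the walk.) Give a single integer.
vaddr = 1: l1_idx=0, l2_idx=0
L1[0] = 0; L2[0][0] = 74

Answer: 74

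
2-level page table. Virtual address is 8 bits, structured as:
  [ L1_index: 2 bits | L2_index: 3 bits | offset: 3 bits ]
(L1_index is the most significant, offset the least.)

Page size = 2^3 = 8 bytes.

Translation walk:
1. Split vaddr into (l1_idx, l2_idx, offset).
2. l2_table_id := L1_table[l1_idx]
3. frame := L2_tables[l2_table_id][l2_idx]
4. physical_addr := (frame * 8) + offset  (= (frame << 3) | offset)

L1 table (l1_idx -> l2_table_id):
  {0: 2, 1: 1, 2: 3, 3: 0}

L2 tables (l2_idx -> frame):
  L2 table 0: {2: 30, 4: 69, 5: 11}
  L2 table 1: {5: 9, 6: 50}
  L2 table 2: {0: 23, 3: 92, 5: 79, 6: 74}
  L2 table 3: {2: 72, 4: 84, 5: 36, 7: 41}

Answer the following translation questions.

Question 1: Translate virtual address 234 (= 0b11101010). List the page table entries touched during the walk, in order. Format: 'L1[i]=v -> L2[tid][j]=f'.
vaddr = 234 = 0b11101010
Split: l1_idx=3, l2_idx=5, offset=2

Answer: L1[3]=0 -> L2[0][5]=11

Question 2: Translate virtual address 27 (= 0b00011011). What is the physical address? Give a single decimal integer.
vaddr = 27 = 0b00011011
Split: l1_idx=0, l2_idx=3, offset=3
L1[0] = 2
L2[2][3] = 92
paddr = 92 * 8 + 3 = 739

Answer: 739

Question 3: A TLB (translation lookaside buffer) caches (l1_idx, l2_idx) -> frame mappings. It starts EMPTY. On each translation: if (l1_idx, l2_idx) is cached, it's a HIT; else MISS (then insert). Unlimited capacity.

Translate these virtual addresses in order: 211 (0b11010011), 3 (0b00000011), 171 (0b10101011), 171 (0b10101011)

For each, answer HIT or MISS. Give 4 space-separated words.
vaddr=211: (3,2) not in TLB -> MISS, insert
vaddr=3: (0,0) not in TLB -> MISS, insert
vaddr=171: (2,5) not in TLB -> MISS, insert
vaddr=171: (2,5) in TLB -> HIT

Answer: MISS MISS MISS HIT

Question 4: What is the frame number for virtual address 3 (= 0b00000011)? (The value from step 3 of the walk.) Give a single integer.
Answer: 23

Derivation:
vaddr = 3: l1_idx=0, l2_idx=0
L1[0] = 2; L2[2][0] = 23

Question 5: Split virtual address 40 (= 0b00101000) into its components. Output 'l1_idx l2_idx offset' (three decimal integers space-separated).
vaddr = 40 = 0b00101000
  top 2 bits -> l1_idx = 0
  next 3 bits -> l2_idx = 5
  bottom 3 bits -> offset = 0

Answer: 0 5 0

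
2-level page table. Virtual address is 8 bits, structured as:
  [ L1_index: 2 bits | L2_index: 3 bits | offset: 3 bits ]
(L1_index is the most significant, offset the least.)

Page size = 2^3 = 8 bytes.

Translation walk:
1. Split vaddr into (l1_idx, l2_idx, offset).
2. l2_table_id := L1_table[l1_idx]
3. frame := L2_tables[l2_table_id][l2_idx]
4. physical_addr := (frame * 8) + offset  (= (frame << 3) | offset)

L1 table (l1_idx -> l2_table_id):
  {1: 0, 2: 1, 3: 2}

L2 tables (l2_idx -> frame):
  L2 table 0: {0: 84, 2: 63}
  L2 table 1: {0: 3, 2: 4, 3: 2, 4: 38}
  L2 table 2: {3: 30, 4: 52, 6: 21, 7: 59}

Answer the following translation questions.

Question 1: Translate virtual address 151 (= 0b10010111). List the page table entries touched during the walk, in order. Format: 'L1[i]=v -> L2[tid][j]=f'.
Answer: L1[2]=1 -> L2[1][2]=4

Derivation:
vaddr = 151 = 0b10010111
Split: l1_idx=2, l2_idx=2, offset=7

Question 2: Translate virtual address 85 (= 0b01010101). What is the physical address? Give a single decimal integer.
Answer: 509

Derivation:
vaddr = 85 = 0b01010101
Split: l1_idx=1, l2_idx=2, offset=5
L1[1] = 0
L2[0][2] = 63
paddr = 63 * 8 + 5 = 509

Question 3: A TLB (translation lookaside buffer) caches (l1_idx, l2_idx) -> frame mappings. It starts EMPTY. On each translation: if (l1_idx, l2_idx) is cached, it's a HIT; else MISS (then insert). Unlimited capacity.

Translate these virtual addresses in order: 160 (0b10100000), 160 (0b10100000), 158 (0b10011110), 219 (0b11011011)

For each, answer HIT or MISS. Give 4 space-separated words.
vaddr=160: (2,4) not in TLB -> MISS, insert
vaddr=160: (2,4) in TLB -> HIT
vaddr=158: (2,3) not in TLB -> MISS, insert
vaddr=219: (3,3) not in TLB -> MISS, insert

Answer: MISS HIT MISS MISS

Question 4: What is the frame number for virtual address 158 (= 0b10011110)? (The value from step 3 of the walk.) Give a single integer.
vaddr = 158: l1_idx=2, l2_idx=3
L1[2] = 1; L2[1][3] = 2

Answer: 2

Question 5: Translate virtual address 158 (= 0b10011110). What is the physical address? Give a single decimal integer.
Answer: 22

Derivation:
vaddr = 158 = 0b10011110
Split: l1_idx=2, l2_idx=3, offset=6
L1[2] = 1
L2[1][3] = 2
paddr = 2 * 8 + 6 = 22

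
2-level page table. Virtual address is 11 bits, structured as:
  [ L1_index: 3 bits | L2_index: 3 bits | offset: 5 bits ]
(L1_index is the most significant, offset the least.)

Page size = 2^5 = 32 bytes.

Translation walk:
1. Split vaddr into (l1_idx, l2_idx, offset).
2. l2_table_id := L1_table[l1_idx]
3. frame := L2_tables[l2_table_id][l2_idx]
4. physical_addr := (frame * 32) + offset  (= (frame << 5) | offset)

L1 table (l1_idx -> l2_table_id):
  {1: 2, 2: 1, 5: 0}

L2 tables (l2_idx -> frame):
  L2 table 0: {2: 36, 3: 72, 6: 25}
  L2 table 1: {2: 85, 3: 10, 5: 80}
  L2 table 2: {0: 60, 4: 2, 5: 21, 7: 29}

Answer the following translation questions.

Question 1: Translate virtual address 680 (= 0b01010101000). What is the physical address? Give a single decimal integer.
vaddr = 680 = 0b01010101000
Split: l1_idx=2, l2_idx=5, offset=8
L1[2] = 1
L2[1][5] = 80
paddr = 80 * 32 + 8 = 2568

Answer: 2568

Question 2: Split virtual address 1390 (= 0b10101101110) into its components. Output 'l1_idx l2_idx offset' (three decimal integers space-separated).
vaddr = 1390 = 0b10101101110
  top 3 bits -> l1_idx = 5
  next 3 bits -> l2_idx = 3
  bottom 5 bits -> offset = 14

Answer: 5 3 14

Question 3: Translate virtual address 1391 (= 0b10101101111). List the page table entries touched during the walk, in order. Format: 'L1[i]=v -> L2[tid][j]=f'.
Answer: L1[5]=0 -> L2[0][3]=72

Derivation:
vaddr = 1391 = 0b10101101111
Split: l1_idx=5, l2_idx=3, offset=15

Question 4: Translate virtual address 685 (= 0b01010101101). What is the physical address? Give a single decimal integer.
vaddr = 685 = 0b01010101101
Split: l1_idx=2, l2_idx=5, offset=13
L1[2] = 1
L2[1][5] = 80
paddr = 80 * 32 + 13 = 2573

Answer: 2573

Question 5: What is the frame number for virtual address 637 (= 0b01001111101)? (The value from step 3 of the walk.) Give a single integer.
vaddr = 637: l1_idx=2, l2_idx=3
L1[2] = 1; L2[1][3] = 10

Answer: 10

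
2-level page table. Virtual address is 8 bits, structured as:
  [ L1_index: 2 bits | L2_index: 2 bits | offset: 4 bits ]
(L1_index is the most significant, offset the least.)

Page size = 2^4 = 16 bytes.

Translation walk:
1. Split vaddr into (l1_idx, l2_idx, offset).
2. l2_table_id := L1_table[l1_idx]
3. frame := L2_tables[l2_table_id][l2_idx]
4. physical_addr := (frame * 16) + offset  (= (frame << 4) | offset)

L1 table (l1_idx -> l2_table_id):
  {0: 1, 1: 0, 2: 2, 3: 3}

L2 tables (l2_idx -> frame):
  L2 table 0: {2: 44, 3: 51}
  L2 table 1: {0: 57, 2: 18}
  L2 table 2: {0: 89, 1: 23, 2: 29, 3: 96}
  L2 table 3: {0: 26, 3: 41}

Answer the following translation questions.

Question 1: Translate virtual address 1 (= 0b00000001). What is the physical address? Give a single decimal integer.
vaddr = 1 = 0b00000001
Split: l1_idx=0, l2_idx=0, offset=1
L1[0] = 1
L2[1][0] = 57
paddr = 57 * 16 + 1 = 913

Answer: 913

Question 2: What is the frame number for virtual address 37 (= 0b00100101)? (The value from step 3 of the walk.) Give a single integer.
vaddr = 37: l1_idx=0, l2_idx=2
L1[0] = 1; L2[1][2] = 18

Answer: 18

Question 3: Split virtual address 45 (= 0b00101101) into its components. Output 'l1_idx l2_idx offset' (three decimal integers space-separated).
vaddr = 45 = 0b00101101
  top 2 bits -> l1_idx = 0
  next 2 bits -> l2_idx = 2
  bottom 4 bits -> offset = 13

Answer: 0 2 13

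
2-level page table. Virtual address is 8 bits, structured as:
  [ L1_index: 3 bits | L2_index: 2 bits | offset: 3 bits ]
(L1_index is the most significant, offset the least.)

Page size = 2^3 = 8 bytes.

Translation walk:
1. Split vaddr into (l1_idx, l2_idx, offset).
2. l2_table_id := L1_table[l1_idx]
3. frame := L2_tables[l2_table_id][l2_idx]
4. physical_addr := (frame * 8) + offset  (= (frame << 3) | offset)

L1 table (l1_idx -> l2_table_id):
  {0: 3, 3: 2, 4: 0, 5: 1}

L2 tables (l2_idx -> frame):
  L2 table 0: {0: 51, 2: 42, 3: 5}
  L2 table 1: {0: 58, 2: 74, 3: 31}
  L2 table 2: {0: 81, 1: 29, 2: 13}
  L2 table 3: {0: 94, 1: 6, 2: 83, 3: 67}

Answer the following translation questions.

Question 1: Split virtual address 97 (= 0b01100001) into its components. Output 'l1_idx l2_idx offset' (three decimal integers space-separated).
Answer: 3 0 1

Derivation:
vaddr = 97 = 0b01100001
  top 3 bits -> l1_idx = 3
  next 2 bits -> l2_idx = 0
  bottom 3 bits -> offset = 1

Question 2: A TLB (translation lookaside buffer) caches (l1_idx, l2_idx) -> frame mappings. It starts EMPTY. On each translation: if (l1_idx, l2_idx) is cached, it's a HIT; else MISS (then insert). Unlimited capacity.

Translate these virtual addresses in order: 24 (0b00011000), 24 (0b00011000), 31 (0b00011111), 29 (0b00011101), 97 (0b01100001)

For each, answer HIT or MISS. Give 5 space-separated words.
vaddr=24: (0,3) not in TLB -> MISS, insert
vaddr=24: (0,3) in TLB -> HIT
vaddr=31: (0,3) in TLB -> HIT
vaddr=29: (0,3) in TLB -> HIT
vaddr=97: (3,0) not in TLB -> MISS, insert

Answer: MISS HIT HIT HIT MISS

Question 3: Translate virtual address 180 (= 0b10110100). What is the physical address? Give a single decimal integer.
Answer: 596

Derivation:
vaddr = 180 = 0b10110100
Split: l1_idx=5, l2_idx=2, offset=4
L1[5] = 1
L2[1][2] = 74
paddr = 74 * 8 + 4 = 596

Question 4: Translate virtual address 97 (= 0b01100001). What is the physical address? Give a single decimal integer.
vaddr = 97 = 0b01100001
Split: l1_idx=3, l2_idx=0, offset=1
L1[3] = 2
L2[2][0] = 81
paddr = 81 * 8 + 1 = 649

Answer: 649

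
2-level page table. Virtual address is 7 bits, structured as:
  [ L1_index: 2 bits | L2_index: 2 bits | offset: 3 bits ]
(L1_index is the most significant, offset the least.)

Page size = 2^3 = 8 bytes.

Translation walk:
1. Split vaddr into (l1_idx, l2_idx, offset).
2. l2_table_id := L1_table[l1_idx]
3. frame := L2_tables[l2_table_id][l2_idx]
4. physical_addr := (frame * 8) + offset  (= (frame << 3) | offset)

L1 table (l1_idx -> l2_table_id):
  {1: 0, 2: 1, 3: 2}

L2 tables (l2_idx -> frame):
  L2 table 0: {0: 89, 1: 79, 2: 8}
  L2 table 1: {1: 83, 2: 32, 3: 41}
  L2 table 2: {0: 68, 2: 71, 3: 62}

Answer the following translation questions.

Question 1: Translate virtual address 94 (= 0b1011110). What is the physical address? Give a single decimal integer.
Answer: 334

Derivation:
vaddr = 94 = 0b1011110
Split: l1_idx=2, l2_idx=3, offset=6
L1[2] = 1
L2[1][3] = 41
paddr = 41 * 8 + 6 = 334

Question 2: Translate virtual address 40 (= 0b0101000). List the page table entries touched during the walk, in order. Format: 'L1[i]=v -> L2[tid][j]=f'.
vaddr = 40 = 0b0101000
Split: l1_idx=1, l2_idx=1, offset=0

Answer: L1[1]=0 -> L2[0][1]=79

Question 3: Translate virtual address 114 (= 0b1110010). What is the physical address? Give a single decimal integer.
vaddr = 114 = 0b1110010
Split: l1_idx=3, l2_idx=2, offset=2
L1[3] = 2
L2[2][2] = 71
paddr = 71 * 8 + 2 = 570

Answer: 570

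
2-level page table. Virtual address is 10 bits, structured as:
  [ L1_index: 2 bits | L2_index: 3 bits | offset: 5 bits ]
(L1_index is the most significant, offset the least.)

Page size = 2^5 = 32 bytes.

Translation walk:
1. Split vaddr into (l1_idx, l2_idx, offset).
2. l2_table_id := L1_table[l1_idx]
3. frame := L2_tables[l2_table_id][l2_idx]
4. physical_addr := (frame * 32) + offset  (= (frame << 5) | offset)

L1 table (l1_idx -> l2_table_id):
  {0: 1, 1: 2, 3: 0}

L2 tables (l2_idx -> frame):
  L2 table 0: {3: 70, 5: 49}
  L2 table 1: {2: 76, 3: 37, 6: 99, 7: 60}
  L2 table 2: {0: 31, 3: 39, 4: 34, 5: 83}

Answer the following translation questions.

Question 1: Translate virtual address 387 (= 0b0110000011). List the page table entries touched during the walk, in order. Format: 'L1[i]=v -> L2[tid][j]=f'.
vaddr = 387 = 0b0110000011
Split: l1_idx=1, l2_idx=4, offset=3

Answer: L1[1]=2 -> L2[2][4]=34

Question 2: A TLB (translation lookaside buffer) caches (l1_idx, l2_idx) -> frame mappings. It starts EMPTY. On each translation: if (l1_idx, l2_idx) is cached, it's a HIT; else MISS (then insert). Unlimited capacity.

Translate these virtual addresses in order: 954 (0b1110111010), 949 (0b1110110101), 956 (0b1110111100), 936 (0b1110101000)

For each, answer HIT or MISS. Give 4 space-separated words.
vaddr=954: (3,5) not in TLB -> MISS, insert
vaddr=949: (3,5) in TLB -> HIT
vaddr=956: (3,5) in TLB -> HIT
vaddr=936: (3,5) in TLB -> HIT

Answer: MISS HIT HIT HIT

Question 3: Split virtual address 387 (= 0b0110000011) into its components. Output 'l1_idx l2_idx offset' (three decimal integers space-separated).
vaddr = 387 = 0b0110000011
  top 2 bits -> l1_idx = 1
  next 3 bits -> l2_idx = 4
  bottom 5 bits -> offset = 3

Answer: 1 4 3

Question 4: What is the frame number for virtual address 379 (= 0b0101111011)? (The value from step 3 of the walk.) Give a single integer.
vaddr = 379: l1_idx=1, l2_idx=3
L1[1] = 2; L2[2][3] = 39

Answer: 39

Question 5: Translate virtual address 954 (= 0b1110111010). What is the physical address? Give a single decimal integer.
Answer: 1594

Derivation:
vaddr = 954 = 0b1110111010
Split: l1_idx=3, l2_idx=5, offset=26
L1[3] = 0
L2[0][5] = 49
paddr = 49 * 32 + 26 = 1594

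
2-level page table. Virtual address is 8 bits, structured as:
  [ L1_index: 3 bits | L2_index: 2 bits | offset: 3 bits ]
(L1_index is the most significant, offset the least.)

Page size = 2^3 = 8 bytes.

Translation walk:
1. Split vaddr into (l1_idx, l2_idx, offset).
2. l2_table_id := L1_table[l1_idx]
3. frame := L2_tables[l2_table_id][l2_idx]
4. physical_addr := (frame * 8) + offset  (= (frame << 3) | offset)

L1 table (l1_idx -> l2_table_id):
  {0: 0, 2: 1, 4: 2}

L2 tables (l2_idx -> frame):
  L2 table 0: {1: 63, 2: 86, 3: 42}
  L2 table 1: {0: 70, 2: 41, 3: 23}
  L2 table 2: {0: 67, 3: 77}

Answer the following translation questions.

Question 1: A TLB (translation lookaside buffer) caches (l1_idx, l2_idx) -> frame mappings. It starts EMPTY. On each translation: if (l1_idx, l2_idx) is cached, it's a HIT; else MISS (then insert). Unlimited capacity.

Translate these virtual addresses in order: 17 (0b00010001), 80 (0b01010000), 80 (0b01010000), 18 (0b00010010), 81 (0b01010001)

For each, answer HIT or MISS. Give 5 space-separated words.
vaddr=17: (0,2) not in TLB -> MISS, insert
vaddr=80: (2,2) not in TLB -> MISS, insert
vaddr=80: (2,2) in TLB -> HIT
vaddr=18: (0,2) in TLB -> HIT
vaddr=81: (2,2) in TLB -> HIT

Answer: MISS MISS HIT HIT HIT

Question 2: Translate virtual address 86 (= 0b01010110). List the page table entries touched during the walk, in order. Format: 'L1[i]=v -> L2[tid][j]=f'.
vaddr = 86 = 0b01010110
Split: l1_idx=2, l2_idx=2, offset=6

Answer: L1[2]=1 -> L2[1][2]=41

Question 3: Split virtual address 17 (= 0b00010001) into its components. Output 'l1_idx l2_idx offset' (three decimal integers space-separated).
Answer: 0 2 1

Derivation:
vaddr = 17 = 0b00010001
  top 3 bits -> l1_idx = 0
  next 2 bits -> l2_idx = 2
  bottom 3 bits -> offset = 1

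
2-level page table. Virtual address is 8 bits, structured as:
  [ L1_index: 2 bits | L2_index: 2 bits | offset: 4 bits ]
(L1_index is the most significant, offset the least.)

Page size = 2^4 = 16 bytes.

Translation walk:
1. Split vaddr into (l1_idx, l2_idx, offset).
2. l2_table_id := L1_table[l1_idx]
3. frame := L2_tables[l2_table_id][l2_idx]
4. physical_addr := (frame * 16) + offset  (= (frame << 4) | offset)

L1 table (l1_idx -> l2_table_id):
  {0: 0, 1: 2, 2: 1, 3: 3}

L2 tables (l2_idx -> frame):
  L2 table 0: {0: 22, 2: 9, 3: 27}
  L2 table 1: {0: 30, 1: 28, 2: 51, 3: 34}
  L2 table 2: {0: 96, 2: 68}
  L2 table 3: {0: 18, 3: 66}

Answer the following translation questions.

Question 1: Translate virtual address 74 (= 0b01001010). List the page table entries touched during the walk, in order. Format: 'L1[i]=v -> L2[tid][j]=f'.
vaddr = 74 = 0b01001010
Split: l1_idx=1, l2_idx=0, offset=10

Answer: L1[1]=2 -> L2[2][0]=96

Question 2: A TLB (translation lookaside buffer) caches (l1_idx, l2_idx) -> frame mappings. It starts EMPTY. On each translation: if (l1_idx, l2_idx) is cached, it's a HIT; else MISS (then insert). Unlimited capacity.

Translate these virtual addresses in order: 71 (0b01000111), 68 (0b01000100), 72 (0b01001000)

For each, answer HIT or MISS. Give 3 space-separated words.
vaddr=71: (1,0) not in TLB -> MISS, insert
vaddr=68: (1,0) in TLB -> HIT
vaddr=72: (1,0) in TLB -> HIT

Answer: MISS HIT HIT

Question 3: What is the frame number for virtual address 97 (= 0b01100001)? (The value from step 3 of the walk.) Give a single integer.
Answer: 68

Derivation:
vaddr = 97: l1_idx=1, l2_idx=2
L1[1] = 2; L2[2][2] = 68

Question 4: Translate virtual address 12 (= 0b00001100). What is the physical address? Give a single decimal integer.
vaddr = 12 = 0b00001100
Split: l1_idx=0, l2_idx=0, offset=12
L1[0] = 0
L2[0][0] = 22
paddr = 22 * 16 + 12 = 364

Answer: 364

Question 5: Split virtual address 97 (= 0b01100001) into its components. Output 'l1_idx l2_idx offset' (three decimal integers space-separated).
Answer: 1 2 1

Derivation:
vaddr = 97 = 0b01100001
  top 2 bits -> l1_idx = 1
  next 2 bits -> l2_idx = 2
  bottom 4 bits -> offset = 1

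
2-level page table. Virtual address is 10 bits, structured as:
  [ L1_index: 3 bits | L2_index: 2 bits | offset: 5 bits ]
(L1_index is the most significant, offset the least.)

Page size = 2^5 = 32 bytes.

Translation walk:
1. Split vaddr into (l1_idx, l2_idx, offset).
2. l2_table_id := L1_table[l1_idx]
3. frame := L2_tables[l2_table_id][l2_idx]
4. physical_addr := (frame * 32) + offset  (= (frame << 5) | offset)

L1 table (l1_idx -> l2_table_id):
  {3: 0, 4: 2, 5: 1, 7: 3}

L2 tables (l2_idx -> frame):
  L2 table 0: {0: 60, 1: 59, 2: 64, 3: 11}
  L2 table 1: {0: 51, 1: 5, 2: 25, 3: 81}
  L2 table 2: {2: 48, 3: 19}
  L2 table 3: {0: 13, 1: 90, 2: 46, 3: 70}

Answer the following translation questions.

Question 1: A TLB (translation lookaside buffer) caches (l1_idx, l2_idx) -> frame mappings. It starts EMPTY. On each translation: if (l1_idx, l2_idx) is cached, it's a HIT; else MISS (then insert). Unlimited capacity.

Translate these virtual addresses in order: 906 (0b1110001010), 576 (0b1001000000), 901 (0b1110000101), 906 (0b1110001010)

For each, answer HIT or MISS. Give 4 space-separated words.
vaddr=906: (7,0) not in TLB -> MISS, insert
vaddr=576: (4,2) not in TLB -> MISS, insert
vaddr=901: (7,0) in TLB -> HIT
vaddr=906: (7,0) in TLB -> HIT

Answer: MISS MISS HIT HIT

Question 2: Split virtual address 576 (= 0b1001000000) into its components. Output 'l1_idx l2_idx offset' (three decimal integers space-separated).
Answer: 4 2 0

Derivation:
vaddr = 576 = 0b1001000000
  top 3 bits -> l1_idx = 4
  next 2 bits -> l2_idx = 2
  bottom 5 bits -> offset = 0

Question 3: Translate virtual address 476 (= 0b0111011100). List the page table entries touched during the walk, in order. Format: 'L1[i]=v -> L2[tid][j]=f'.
Answer: L1[3]=0 -> L2[0][2]=64

Derivation:
vaddr = 476 = 0b0111011100
Split: l1_idx=3, l2_idx=2, offset=28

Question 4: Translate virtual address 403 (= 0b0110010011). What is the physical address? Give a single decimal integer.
Answer: 1939

Derivation:
vaddr = 403 = 0b0110010011
Split: l1_idx=3, l2_idx=0, offset=19
L1[3] = 0
L2[0][0] = 60
paddr = 60 * 32 + 19 = 1939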